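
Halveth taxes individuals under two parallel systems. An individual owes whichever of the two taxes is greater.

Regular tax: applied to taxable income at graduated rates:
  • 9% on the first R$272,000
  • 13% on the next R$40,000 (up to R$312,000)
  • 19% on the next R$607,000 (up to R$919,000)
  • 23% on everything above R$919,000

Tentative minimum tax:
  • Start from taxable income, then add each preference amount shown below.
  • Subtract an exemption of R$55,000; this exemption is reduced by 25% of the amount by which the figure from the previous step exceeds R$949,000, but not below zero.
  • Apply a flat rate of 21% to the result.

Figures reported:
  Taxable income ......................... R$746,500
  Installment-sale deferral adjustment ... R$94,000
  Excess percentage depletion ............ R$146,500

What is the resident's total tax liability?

Tentative minimum tax:
  Adjusted income: R$746,500 + R$94,000 + R$146,500 = R$987,000
  Exemption: R$55,000 − 25% × (R$987,000 − R$949,000) = R$55,000 − R$9,500 = R$45,500
  Base: R$987,000 − R$45,500 = R$941,500
  R$941,500 × 21% = R$197,715

Regular tax:
  R$272,000 × 9% = R$24,480
  R$40,000 × 13% = R$5,200
  R$434,500 × 19% = R$82,555
  → R$112,235

R$197,715 > R$112,235, so the tentative minimum tax is the binding amount.

R$197,715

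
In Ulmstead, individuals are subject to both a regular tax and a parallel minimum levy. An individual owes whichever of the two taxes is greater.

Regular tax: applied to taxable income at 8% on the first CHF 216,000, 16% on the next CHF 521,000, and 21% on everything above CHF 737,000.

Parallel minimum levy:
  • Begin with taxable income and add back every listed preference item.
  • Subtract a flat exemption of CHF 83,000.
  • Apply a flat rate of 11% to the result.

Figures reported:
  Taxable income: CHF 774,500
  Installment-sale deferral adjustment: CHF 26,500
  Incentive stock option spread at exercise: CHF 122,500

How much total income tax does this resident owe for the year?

CHF 108,515

Parallel minimum levy:
  Adjusted income: CHF 774,500 + CHF 26,500 + CHF 122,500 = CHF 923,500
  Less exemption CHF 83,000 → base CHF 840,500
  CHF 840,500 × 11% = CHF 92,455

Regular tax:
  CHF 216,000 × 8% = CHF 17,280
  CHF 521,000 × 16% = CHF 83,360
  CHF 37,500 × 21% = CHF 7,875
  → CHF 108,515

CHF 108,515 > CHF 92,455, so the regular tax governs.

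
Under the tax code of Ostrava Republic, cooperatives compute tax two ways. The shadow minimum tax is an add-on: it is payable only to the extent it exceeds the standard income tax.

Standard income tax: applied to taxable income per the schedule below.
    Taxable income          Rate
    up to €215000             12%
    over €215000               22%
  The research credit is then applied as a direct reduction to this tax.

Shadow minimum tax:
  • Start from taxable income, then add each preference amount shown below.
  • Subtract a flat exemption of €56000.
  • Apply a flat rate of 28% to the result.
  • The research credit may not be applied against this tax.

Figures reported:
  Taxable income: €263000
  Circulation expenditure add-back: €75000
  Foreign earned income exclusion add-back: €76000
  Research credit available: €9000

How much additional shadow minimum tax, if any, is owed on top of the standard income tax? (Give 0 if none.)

Standard income tax:
  €215000 × 12% = €25800
  €48000 × 22% = €10560
  → €36360
  Less research credit €9000 → €27360

Shadow minimum tax:
  Adjusted income: €263000 + €75000 + €76000 = €414000
  Less exemption €56000 → base €358000
  €358000 × 28% = €100240

Excess of shadow minimum tax over standard income tax: €100240 − €27360 = €72880.

€72880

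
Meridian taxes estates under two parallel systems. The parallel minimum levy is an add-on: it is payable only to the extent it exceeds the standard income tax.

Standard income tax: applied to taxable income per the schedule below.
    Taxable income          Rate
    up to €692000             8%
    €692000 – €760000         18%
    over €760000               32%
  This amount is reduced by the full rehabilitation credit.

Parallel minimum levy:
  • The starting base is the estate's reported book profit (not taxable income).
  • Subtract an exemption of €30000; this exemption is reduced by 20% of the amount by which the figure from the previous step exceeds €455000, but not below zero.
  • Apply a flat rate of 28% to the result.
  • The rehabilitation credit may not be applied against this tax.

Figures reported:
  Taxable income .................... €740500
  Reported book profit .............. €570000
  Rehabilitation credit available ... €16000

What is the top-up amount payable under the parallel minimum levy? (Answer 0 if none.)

€109550

Parallel minimum levy:
  Base (reported book profit): €570000
  Exemption: €30000 − 20% × (€570000 − €455000) = €30000 − €23000 = €7000
  Base: €570000 − €7000 = €563000
  €563000 × 28% = €157640

Standard income tax:
  €692000 × 8% = €55360
  €48500 × 18% = €8730
  → €64090
  Less rehabilitation credit €16000 → €48090

Excess of parallel minimum levy over standard income tax: €157640 − €48090 = €109550.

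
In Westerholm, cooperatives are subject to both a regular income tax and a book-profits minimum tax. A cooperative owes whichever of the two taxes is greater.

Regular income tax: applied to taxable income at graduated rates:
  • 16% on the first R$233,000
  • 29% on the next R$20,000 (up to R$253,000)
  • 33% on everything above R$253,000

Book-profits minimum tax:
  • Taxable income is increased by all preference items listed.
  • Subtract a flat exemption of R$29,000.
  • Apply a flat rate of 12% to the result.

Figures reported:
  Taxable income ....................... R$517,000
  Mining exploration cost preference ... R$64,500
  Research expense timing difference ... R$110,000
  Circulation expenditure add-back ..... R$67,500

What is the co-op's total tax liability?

Regular income tax:
  R$233,000 × 16% = R$37,280
  R$20,000 × 29% = R$5,800
  R$264,000 × 33% = R$87,120
  → R$130,200

Book-profits minimum tax:
  Adjusted income: R$517,000 + R$64,500 + R$110,000 + R$67,500 = R$759,000
  Less exemption R$29,000 → base R$730,000
  R$730,000 × 12% = R$87,600

R$130,200 > R$87,600, so the regular income tax governs.

R$130,200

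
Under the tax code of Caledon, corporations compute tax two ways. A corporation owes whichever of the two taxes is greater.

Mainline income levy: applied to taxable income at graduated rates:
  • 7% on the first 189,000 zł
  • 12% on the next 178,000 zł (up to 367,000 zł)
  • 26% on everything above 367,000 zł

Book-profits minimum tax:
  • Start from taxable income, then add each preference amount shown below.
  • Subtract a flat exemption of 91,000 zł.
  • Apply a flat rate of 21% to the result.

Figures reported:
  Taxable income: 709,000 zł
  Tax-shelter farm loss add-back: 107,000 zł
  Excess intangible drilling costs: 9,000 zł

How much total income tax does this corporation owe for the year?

154,140 zł

Mainline income levy:
  189,000 zł × 7% = 13,230 zł
  178,000 zł × 12% = 21,360 zł
  342,000 zł × 26% = 88,920 zł
  → 123,510 zł

Book-profits minimum tax:
  Adjusted income: 709,000 zł + 107,000 zł + 9,000 zł = 825,000 zł
  Less exemption 91,000 zł → base 734,000 zł
  734,000 zł × 21% = 154,140 zł

154,140 zł > 123,510 zł, so the book-profits minimum tax is the binding amount.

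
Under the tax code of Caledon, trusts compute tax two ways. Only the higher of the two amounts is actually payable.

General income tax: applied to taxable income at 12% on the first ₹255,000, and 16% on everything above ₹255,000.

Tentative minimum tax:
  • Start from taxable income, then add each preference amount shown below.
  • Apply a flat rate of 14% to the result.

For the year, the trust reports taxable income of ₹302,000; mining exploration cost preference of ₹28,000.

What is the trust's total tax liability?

General income tax:
  ₹255,000 × 12% = ₹30,600
  ₹47,000 × 16% = ₹7,520
  → ₹38,120

Tentative minimum tax:
  Adjusted income: ₹302,000 + ₹28,000 = ₹330,000
  ₹330,000 × 14% = ₹46,200

₹46,200 > ₹38,120, so the tentative minimum tax is the binding amount.

₹46,200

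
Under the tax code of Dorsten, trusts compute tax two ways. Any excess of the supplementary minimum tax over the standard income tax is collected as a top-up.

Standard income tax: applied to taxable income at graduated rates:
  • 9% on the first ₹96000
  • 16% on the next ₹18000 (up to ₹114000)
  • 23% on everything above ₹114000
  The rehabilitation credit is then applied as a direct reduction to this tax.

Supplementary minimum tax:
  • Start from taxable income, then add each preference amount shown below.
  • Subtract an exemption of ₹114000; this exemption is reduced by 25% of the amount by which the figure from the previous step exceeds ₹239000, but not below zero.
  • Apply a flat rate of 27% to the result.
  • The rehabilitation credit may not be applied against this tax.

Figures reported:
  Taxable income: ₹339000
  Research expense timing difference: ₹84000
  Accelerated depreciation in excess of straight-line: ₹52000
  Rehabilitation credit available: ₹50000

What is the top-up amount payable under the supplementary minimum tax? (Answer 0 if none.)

₹100130

Supplementary minimum tax:
  Adjusted income: ₹339000 + ₹84000 + ₹52000 = ₹475000
  Exemption: ₹114000 − 25% × (₹475000 − ₹239000) = ₹114000 − ₹59000 = ₹55000
  Base: ₹475000 − ₹55000 = ₹420000
  ₹420000 × 27% = ₹113400

Standard income tax:
  ₹96000 × 9% = ₹8640
  ₹18000 × 16% = ₹2880
  ₹225000 × 23% = ₹51750
  → ₹63270
  Less rehabilitation credit ₹50000 → ₹13270

Excess of supplementary minimum tax over standard income tax: ₹113400 − ₹13270 = ₹100130.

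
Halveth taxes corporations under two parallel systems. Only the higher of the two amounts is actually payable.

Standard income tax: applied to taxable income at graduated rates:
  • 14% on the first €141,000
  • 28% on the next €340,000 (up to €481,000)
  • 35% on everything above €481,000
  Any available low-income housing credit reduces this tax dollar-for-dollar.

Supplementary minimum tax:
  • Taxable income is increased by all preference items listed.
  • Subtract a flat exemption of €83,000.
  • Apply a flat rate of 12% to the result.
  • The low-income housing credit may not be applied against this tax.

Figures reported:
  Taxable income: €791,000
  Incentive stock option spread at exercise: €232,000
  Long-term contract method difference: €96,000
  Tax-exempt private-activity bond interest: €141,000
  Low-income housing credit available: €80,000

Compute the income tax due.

Supplementary minimum tax:
  Adjusted income: €791,000 + €232,000 + €96,000 + €141,000 = €1,260,000
  Less exemption €83,000 → base €1,177,000
  €1,177,000 × 12% = €141,240

Standard income tax:
  €141,000 × 14% = €19,740
  €340,000 × 28% = €95,200
  €310,000 × 35% = €108,500
  → €223,440
  Less low-income housing credit €80,000 → €143,440

€143,440 > €141,240, so the standard income tax governs.

€143,440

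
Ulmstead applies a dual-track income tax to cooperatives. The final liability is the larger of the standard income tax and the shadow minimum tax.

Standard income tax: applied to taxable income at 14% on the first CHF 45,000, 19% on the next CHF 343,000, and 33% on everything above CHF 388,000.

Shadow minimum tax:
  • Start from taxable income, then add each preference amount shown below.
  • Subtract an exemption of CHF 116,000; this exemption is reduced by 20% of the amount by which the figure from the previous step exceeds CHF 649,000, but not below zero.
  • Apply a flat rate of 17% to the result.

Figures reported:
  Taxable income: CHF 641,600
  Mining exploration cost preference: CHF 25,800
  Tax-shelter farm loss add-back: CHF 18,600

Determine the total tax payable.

Shadow minimum tax:
  Adjusted income: CHF 641,600 + CHF 25,800 + CHF 18,600 = CHF 686,000
  Exemption: CHF 116,000 − 20% × (CHF 686,000 − CHF 649,000) = CHF 116,000 − CHF 7,400 = CHF 108,600
  Base: CHF 686,000 − CHF 108,600 = CHF 577,400
  CHF 577,400 × 17% = CHF 98,158

Standard income tax:
  CHF 45,000 × 14% = CHF 6,300
  CHF 343,000 × 19% = CHF 65,170
  CHF 253,600 × 33% = CHF 83,688
  → CHF 155,158

CHF 155,158 > CHF 98,158, so the standard income tax governs.

CHF 155,158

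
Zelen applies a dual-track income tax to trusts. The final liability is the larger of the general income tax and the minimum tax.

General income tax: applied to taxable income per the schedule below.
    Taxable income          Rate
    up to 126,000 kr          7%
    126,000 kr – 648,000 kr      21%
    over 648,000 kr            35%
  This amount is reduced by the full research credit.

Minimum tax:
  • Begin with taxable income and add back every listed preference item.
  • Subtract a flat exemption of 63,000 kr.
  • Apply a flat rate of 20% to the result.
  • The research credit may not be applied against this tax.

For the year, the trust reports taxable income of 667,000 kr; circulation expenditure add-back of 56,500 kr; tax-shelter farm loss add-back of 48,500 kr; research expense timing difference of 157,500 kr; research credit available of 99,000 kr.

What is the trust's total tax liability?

173,300 kr

General income tax:
  126,000 kr × 7% = 8,820 kr
  522,000 kr × 21% = 109,620 kr
  19,000 kr × 35% = 6,650 kr
  → 125,090 kr
  Less research credit 99,000 kr → 26,090 kr

Minimum tax:
  Adjusted income: 667,000 kr + 56,500 kr + 48,500 kr + 157,500 kr = 929,500 kr
  Less exemption 63,000 kr → base 866,500 kr
  866,500 kr × 20% = 173,300 kr

173,300 kr > 26,090 kr, so the minimum tax is the binding amount.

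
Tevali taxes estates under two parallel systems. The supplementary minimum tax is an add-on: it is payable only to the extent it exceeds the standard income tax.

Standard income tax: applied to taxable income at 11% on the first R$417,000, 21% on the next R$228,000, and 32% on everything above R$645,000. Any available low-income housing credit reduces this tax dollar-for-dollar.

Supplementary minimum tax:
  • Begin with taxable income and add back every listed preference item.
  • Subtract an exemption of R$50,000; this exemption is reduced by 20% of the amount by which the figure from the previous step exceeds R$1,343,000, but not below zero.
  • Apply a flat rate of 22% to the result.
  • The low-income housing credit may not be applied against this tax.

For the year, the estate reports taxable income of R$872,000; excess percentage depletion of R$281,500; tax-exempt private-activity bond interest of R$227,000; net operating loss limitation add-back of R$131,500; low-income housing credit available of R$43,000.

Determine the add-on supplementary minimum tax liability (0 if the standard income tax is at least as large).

Standard income tax:
  R$417,000 × 11% = R$45,870
  R$228,000 × 21% = R$47,880
  R$227,000 × 32% = R$72,640
  → R$166,390
  Less low-income housing credit R$43,000 → R$123,390

Supplementary minimum tax:
  Adjusted income: R$872,000 + R$281,500 + R$227,000 + R$131,500 = R$1,512,000
  Exemption: R$50,000 − 20% × (R$1,512,000 − R$1,343,000) = R$50,000 − R$33,800 = R$16,200
  Base: R$1,512,000 − R$16,200 = R$1,495,800
  R$1,495,800 × 22% = R$329,076

Excess of supplementary minimum tax over standard income tax: R$329,076 − R$123,390 = R$205,686.

R$205,686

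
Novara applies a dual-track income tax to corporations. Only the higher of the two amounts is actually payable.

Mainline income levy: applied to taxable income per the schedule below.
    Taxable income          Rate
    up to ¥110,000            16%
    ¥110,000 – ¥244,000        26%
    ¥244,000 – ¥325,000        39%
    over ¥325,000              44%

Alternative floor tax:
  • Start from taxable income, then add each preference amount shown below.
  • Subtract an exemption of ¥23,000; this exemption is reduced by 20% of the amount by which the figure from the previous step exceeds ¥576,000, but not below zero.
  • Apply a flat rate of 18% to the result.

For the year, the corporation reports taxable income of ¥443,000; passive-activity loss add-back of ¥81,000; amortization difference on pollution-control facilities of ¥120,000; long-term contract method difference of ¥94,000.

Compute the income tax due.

Alternative floor tax:
  Adjusted income: ¥443,000 + ¥81,000 + ¥120,000 + ¥94,000 = ¥738,000
  Exemption: 20% × (¥738,000 − ¥576,000) = ¥32,400 ≥ ¥23,000, so the exemption is fully phased out
  Base: ¥738,000 − ¥0 = ¥738,000
  ¥738,000 × 18% = ¥132,840

Mainline income levy:
  ¥110,000 × 16% = ¥17,600
  ¥134,000 × 26% = ¥34,840
  ¥81,000 × 39% = ¥31,590
  ¥118,000 × 44% = ¥51,920
  → ¥135,950

¥135,950 > ¥132,840, so the mainline income levy governs.

¥135,950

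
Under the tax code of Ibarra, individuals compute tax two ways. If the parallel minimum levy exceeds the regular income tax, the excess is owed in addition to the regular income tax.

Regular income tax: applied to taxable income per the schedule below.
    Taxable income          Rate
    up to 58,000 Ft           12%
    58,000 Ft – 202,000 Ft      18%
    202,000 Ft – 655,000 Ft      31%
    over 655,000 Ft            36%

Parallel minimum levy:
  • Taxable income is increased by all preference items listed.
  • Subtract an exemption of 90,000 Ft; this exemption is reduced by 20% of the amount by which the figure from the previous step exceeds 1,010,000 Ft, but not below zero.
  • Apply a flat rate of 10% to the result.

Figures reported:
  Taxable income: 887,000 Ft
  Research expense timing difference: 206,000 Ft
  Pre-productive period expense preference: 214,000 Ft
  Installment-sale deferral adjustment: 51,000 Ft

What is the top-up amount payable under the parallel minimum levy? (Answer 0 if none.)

Regular income tax:
  58,000 Ft × 12% = 6,960 Ft
  144,000 Ft × 18% = 25,920 Ft
  453,000 Ft × 31% = 140,430 Ft
  232,000 Ft × 36% = 83,520 Ft
  → 256,830 Ft

Parallel minimum levy:
  Adjusted income: 887,000 Ft + 206,000 Ft + 214,000 Ft + 51,000 Ft = 1,358,000 Ft
  Exemption: 90,000 Ft − 20% × (1,358,000 Ft − 1,010,000 Ft) = 90,000 Ft − 69,600 Ft = 20,400 Ft
  Base: 1,358,000 Ft − 20,400 Ft = 1,337,600 Ft
  1,337,600 Ft × 10% = 133,760 Ft

133,760 Ft ≤ 256,830 Ft, so no add-on is due.

0 Ft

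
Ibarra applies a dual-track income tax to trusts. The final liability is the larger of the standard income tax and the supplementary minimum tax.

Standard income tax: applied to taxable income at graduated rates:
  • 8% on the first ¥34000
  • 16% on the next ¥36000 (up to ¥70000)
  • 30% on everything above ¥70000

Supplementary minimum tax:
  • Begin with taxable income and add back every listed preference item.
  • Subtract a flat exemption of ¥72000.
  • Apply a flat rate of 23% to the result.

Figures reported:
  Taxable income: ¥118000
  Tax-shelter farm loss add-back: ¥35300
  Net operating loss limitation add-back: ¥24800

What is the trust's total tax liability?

Supplementary minimum tax:
  Adjusted income: ¥118000 + ¥35300 + ¥24800 = ¥178100
  Less exemption ¥72000 → base ¥106100
  ¥106100 × 23% = ¥24403

Standard income tax:
  ¥34000 × 8% = ¥2720
  ¥36000 × 16% = ¥5760
  ¥48000 × 30% = ¥14400
  → ¥22880

¥24403 > ¥22880, so the supplementary minimum tax is the binding amount.

¥24403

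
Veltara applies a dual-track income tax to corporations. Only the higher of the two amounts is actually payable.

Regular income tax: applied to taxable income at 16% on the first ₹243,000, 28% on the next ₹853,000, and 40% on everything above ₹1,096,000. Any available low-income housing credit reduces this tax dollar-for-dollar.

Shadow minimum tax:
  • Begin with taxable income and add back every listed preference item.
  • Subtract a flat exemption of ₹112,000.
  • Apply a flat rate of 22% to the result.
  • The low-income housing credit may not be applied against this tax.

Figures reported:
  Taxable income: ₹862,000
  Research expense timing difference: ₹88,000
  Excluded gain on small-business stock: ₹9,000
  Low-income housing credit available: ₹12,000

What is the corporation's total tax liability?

₹200,200

Shadow minimum tax:
  Adjusted income: ₹862,000 + ₹88,000 + ₹9,000 = ₹959,000
  Less exemption ₹112,000 → base ₹847,000
  ₹847,000 × 22% = ₹186,340

Regular income tax:
  ₹243,000 × 16% = ₹38,880
  ₹619,000 × 28% = ₹173,320
  → ₹212,200
  Less low-income housing credit ₹12,000 → ₹200,200

₹200,200 > ₹186,340, so the regular income tax governs.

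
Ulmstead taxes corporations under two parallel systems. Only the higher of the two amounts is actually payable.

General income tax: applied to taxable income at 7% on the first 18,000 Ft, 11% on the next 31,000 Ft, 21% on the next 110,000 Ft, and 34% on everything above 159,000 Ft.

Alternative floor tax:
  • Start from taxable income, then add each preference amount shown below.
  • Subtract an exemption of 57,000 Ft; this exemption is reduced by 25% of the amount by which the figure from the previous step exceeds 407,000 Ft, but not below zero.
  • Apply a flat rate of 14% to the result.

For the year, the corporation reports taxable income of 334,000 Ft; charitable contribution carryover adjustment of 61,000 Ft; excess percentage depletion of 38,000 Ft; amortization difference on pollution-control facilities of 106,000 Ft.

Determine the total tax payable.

General income tax:
  18,000 Ft × 7% = 1,260 Ft
  31,000 Ft × 11% = 3,410 Ft
  110,000 Ft × 21% = 23,100 Ft
  175,000 Ft × 34% = 59,500 Ft
  → 87,270 Ft

Alternative floor tax:
  Adjusted income: 334,000 Ft + 61,000 Ft + 38,000 Ft + 106,000 Ft = 539,000 Ft
  Exemption: 57,000 Ft − 25% × (539,000 Ft − 407,000 Ft) = 57,000 Ft − 33,000 Ft = 24,000 Ft
  Base: 539,000 Ft − 24,000 Ft = 515,000 Ft
  515,000 Ft × 14% = 72,100 Ft

87,270 Ft > 72,100 Ft, so the general income tax governs.

87,270 Ft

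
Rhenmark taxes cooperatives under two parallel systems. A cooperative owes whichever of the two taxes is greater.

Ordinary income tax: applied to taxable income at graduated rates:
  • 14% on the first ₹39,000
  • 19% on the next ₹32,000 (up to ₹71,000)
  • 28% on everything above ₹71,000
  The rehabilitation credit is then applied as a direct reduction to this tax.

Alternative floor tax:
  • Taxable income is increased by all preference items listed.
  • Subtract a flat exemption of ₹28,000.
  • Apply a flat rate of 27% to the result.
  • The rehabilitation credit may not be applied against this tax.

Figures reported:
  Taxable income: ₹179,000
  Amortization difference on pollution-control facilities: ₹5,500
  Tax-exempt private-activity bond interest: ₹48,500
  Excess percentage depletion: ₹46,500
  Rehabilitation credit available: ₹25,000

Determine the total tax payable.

Alternative floor tax:
  Adjusted income: ₹179,000 + ₹5,500 + ₹48,500 + ₹46,500 = ₹279,500
  Less exemption ₹28,000 → base ₹251,500
  ₹251,500 × 27% = ₹67,905

Ordinary income tax:
  ₹39,000 × 14% = ₹5,460
  ₹32,000 × 19% = ₹6,080
  ₹108,000 × 28% = ₹30,240
  → ₹41,780
  Less rehabilitation credit ₹25,000 → ₹16,780

₹67,905 > ₹16,780, so the alternative floor tax is the binding amount.

₹67,905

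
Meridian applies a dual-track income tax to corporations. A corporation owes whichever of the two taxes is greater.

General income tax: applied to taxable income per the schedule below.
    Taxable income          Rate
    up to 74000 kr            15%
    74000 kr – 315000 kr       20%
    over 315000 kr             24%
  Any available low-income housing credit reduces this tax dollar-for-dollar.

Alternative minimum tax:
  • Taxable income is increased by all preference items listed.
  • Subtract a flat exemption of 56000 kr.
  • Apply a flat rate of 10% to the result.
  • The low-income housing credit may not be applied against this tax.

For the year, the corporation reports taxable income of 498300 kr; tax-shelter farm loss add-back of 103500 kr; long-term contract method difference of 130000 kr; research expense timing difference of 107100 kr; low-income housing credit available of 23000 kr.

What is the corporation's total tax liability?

80292 kr

Alternative minimum tax:
  Adjusted income: 498300 kr + 103500 kr + 130000 kr + 107100 kr = 838900 kr
  Less exemption 56000 kr → base 782900 kr
  782900 kr × 10% = 78290 kr

General income tax:
  74000 kr × 15% = 11100 kr
  241000 kr × 20% = 48200 kr
  183300 kr × 24% = 43992 kr
  → 103292 kr
  Less low-income housing credit 23000 kr → 80292 kr

80292 kr > 78290 kr, so the general income tax governs.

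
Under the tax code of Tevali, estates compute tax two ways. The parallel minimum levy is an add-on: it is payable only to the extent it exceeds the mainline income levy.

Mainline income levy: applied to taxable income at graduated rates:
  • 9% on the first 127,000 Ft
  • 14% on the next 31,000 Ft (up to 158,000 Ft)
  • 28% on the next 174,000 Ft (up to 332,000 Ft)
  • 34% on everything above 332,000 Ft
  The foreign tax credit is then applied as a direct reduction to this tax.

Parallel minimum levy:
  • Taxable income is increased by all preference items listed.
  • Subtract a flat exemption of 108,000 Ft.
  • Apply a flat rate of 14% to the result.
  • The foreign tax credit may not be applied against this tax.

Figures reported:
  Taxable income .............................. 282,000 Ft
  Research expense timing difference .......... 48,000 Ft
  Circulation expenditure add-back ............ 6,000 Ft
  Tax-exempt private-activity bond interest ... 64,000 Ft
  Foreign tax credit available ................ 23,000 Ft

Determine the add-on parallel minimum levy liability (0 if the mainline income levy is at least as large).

13,390 Ft

Mainline income levy:
  127,000 Ft × 9% = 11,430 Ft
  31,000 Ft × 14% = 4,340 Ft
  124,000 Ft × 28% = 34,720 Ft
  → 50,490 Ft
  Less foreign tax credit 23,000 Ft → 27,490 Ft

Parallel minimum levy:
  Adjusted income: 282,000 Ft + 48,000 Ft + 6,000 Ft + 64,000 Ft = 400,000 Ft
  Less exemption 108,000 Ft → base 292,000 Ft
  292,000 Ft × 14% = 40,880 Ft

Excess of parallel minimum levy over mainline income levy: 40,880 Ft − 27,490 Ft = 13,390 Ft.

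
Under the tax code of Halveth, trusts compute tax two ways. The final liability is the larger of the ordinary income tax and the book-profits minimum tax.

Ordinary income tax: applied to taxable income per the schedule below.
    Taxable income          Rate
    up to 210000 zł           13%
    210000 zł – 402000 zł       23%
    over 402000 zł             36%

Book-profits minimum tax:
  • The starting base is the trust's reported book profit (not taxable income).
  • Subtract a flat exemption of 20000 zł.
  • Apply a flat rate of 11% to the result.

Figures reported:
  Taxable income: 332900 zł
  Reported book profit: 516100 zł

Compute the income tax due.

Ordinary income tax:
  210000 zł × 13% = 27300 zł
  122900 zł × 23% = 28267 zł
  → 55567 zł

Book-profits minimum tax:
  Base (reported book profit): 516100 zł
  Less exemption 20000 zł → base 496100 zł
  496100 zł × 11% = 54571 zł

55567 zł > 54571 zł, so the ordinary income tax governs.

55567 zł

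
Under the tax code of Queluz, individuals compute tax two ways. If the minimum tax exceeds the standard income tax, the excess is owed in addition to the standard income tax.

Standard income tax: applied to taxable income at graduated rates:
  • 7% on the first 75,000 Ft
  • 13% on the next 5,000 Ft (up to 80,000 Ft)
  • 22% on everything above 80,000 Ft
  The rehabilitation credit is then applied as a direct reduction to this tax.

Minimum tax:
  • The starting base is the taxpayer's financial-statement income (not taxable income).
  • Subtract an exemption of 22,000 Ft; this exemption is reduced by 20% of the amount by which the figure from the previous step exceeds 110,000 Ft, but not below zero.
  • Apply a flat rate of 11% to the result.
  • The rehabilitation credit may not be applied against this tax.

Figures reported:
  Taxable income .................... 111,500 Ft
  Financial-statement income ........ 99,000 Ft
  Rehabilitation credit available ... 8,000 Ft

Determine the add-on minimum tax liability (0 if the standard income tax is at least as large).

3,640 Ft

Standard income tax:
  75,000 Ft × 7% = 5,250 Ft
  5,000 Ft × 13% = 650 Ft
  31,500 Ft × 22% = 6,930 Ft
  → 12,830 Ft
  Less rehabilitation credit 8,000 Ft → 4,830 Ft

Minimum tax:
  Base (financial-statement income): 99,000 Ft
  Exemption: 99,000 Ft ≤ 110,000 Ft, so full 22,000 Ft applies
  Base: 99,000 Ft − 22,000 Ft = 77,000 Ft
  77,000 Ft × 11% = 8,470 Ft

Excess of minimum tax over standard income tax: 8,470 Ft − 4,830 Ft = 3,640 Ft.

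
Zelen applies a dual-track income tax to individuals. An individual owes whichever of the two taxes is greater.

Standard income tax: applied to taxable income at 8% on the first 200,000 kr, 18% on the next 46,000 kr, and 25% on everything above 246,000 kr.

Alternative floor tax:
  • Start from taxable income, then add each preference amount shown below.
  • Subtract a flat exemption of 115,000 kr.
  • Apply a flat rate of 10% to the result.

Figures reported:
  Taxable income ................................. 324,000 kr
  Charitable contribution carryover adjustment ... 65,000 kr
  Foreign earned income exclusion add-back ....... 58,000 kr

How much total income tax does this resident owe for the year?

43,780 kr

Alternative floor tax:
  Adjusted income: 324,000 kr + 65,000 kr + 58,000 kr = 447,000 kr
  Less exemption 115,000 kr → base 332,000 kr
  332,000 kr × 10% = 33,200 kr

Standard income tax:
  200,000 kr × 8% = 16,000 kr
  46,000 kr × 18% = 8,280 kr
  78,000 kr × 25% = 19,500 kr
  → 43,780 kr

43,780 kr > 33,200 kr, so the standard income tax governs.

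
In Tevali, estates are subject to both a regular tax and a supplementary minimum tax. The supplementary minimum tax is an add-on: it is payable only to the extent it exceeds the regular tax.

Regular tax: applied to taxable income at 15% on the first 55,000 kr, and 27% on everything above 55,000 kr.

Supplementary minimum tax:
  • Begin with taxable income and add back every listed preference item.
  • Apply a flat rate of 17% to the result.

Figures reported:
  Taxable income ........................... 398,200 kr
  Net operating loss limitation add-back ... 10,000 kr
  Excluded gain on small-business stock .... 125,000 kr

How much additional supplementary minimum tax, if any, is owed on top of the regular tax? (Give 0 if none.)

0 kr

Supplementary minimum tax:
  Adjusted income: 398,200 kr + 10,000 kr + 125,000 kr = 533,200 kr
  533,200 kr × 17% = 90,644 kr

Regular tax:
  55,000 kr × 15% = 8,250 kr
  343,200 kr × 27% = 92,664 kr
  → 100,914 kr

90,644 kr ≤ 100,914 kr, so no add-on is due.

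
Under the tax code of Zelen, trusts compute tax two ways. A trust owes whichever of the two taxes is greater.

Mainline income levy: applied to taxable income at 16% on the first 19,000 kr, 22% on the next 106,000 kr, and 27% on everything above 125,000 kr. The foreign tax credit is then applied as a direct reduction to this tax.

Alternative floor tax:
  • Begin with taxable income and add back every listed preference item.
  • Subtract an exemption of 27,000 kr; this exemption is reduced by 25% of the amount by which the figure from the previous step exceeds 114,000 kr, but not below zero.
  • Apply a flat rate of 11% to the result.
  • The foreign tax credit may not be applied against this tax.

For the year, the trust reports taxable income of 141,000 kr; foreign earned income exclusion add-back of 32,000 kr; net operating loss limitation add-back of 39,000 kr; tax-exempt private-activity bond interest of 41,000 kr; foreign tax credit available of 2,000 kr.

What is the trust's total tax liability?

28,680 kr

Alternative floor tax:
  Adjusted income: 141,000 kr + 32,000 kr + 39,000 kr + 41,000 kr = 253,000 kr
  Exemption: 25% × (253,000 kr − 114,000 kr) = 34,750 kr ≥ 27,000 kr, so the exemption is fully phased out
  Base: 253,000 kr − 0 kr = 253,000 kr
  253,000 kr × 11% = 27,830 kr

Mainline income levy:
  19,000 kr × 16% = 3,040 kr
  106,000 kr × 22% = 23,320 kr
  16,000 kr × 27% = 4,320 kr
  → 30,680 kr
  Less foreign tax credit 2,000 kr → 28,680 kr

28,680 kr > 27,830 kr, so the mainline income levy governs.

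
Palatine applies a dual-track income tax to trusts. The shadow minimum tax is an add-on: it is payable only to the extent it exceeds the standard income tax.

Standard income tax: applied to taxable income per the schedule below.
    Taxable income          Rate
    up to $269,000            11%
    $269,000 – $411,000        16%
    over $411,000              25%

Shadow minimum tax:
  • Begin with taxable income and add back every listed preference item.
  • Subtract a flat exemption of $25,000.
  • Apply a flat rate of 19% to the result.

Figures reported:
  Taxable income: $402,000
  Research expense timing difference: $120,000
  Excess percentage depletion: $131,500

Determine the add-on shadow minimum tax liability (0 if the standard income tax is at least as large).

$68,545

Standard income tax:
  $269,000 × 11% = $29,590
  $133,000 × 16% = $21,280
  → $50,870

Shadow minimum tax:
  Adjusted income: $402,000 + $120,000 + $131,500 = $653,500
  Less exemption $25,000 → base $628,500
  $628,500 × 19% = $119,415

Excess of shadow minimum tax over standard income tax: $119,415 − $50,870 = $68,545.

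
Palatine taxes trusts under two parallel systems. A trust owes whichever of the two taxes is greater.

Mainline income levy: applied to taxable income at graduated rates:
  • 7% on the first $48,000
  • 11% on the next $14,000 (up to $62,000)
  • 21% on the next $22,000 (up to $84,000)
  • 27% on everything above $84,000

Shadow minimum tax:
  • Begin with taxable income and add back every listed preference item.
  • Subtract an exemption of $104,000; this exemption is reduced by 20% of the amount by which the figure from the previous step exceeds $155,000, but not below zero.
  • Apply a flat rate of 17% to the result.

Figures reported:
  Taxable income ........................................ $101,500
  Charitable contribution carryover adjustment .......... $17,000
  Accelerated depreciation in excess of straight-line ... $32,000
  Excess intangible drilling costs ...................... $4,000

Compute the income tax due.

Shadow minimum tax:
  Adjusted income: $101,500 + $17,000 + $32,000 + $4,000 = $154,500
  Exemption: $154,500 ≤ $155,000, so full $104,000 applies
  Base: $154,500 − $104,000 = $50,500
  $50,500 × 17% = $8,585

Mainline income levy:
  $48,000 × 7% = $3,360
  $14,000 × 11% = $1,540
  $22,000 × 21% = $4,620
  $17,500 × 27% = $4,725
  → $14,245

$14,245 > $8,585, so the mainline income levy governs.

$14,245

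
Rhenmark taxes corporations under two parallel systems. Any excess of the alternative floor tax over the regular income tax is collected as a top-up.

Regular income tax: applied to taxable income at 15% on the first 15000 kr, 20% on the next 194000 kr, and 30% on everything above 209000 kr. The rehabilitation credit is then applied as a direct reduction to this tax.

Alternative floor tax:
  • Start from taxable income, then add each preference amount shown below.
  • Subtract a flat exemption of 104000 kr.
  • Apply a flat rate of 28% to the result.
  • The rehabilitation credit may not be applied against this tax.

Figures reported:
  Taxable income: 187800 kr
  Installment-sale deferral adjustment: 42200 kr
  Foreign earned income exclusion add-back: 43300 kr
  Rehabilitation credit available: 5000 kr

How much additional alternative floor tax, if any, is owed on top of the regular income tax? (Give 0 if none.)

15594 kr

Alternative floor tax:
  Adjusted income: 187800 kr + 42200 kr + 43300 kr = 273300 kr
  Less exemption 104000 kr → base 169300 kr
  169300 kr × 28% = 47404 kr

Regular income tax:
  15000 kr × 15% = 2250 kr
  172800 kr × 20% = 34560 kr
  → 36810 kr
  Less rehabilitation credit 5000 kr → 31810 kr

Excess of alternative floor tax over regular income tax: 47404 kr − 31810 kr = 15594 kr.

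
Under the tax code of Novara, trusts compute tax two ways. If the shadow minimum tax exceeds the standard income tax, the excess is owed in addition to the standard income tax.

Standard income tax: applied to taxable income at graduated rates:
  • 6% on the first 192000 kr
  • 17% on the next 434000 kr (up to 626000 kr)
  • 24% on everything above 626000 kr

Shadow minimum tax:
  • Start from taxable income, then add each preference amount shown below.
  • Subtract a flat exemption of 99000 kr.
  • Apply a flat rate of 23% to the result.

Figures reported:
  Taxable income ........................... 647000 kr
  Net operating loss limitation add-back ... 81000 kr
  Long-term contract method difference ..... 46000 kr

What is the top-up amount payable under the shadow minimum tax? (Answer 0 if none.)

Standard income tax:
  192000 kr × 6% = 11520 kr
  434000 kr × 17% = 73780 kr
  21000 kr × 24% = 5040 kr
  → 90340 kr

Shadow minimum tax:
  Adjusted income: 647000 kr + 81000 kr + 46000 kr = 774000 kr
  Less exemption 99000 kr → base 675000 kr
  675000 kr × 23% = 155250 kr

Excess of shadow minimum tax over standard income tax: 155250 kr − 90340 kr = 64910 kr.

64910 kr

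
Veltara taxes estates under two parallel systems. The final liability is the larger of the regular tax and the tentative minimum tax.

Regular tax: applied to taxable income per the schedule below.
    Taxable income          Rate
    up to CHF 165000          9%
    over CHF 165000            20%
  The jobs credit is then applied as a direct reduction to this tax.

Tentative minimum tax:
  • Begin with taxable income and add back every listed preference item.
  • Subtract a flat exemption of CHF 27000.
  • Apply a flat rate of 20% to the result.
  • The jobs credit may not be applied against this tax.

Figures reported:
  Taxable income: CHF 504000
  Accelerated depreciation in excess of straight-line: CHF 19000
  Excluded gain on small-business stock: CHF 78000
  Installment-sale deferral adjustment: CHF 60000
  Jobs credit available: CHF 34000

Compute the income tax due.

Tentative minimum tax:
  Adjusted income: CHF 504000 + CHF 19000 + CHF 78000 + CHF 60000 = CHF 661000
  Less exemption CHF 27000 → base CHF 634000
  CHF 634000 × 20% = CHF 126800

Regular tax:
  CHF 165000 × 9% = CHF 14850
  CHF 339000 × 20% = CHF 67800
  → CHF 82650
  Less jobs credit CHF 34000 → CHF 48650

CHF 126800 > CHF 48650, so the tentative minimum tax is the binding amount.

CHF 126800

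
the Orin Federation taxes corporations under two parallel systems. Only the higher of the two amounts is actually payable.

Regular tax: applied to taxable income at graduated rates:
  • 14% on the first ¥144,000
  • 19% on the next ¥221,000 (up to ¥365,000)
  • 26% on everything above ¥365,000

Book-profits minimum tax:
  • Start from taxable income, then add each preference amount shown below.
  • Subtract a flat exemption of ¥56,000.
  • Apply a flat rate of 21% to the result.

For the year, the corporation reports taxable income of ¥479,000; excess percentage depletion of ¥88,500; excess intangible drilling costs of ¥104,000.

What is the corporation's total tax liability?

Regular tax:
  ¥144,000 × 14% = ¥20,160
  ¥221,000 × 19% = ¥41,990
  ¥114,000 × 26% = ¥29,640
  → ¥91,790

Book-profits minimum tax:
  Adjusted income: ¥479,000 + ¥88,500 + ¥104,000 = ¥671,500
  Less exemption ¥56,000 → base ¥615,500
  ¥615,500 × 21% = ¥129,255

¥129,255 > ¥91,790, so the book-profits minimum tax is the binding amount.

¥129,255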